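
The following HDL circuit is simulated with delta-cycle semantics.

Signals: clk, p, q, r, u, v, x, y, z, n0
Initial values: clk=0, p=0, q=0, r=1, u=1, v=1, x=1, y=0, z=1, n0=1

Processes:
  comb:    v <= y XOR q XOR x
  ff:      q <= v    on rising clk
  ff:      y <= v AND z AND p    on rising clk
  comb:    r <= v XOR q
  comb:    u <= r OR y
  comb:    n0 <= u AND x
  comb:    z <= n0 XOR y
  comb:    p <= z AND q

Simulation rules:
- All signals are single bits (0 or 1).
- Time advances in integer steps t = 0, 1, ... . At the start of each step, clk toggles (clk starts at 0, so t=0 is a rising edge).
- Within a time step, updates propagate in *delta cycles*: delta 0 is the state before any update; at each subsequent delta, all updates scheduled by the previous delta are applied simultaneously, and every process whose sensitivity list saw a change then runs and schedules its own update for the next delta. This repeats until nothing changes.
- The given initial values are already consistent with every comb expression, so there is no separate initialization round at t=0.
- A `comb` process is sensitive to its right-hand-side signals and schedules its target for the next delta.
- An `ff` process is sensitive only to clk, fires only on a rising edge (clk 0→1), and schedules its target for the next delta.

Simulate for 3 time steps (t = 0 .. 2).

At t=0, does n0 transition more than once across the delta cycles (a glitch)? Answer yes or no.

yes

t=0 Δ0: v=1 u=1 n0=1 z=1 x=1 q=0 y=0 r=1 clk=0 p=0
  Δ1: clk:0→1
  Δ2: q:0→1
  Δ3: v:1→0, r:1→0, p:0→1
  Δ4: u:1→0, r:0→1
  Δ5: u:0→1, n0:1→0
  Δ6: n0:0→1, z:1→0
  Δ7: z:0→1, p:1→0
  Δ8: p:0→1
  (8Δ to stable)
t=1 Δ0: v=0 u=1 n0=1 z=1 x=1 q=1 y=0 r=1 clk=1 p=1
  Δ1: clk:1→0
  (1Δ to stable)
t=2 Δ0: v=0 u=1 n0=1 z=1 x=1 q=1 y=0 r=1 clk=0 p=1
  Δ1: clk:0→1
  Δ2: q:1→0
  Δ3: v:0→1, r:1→0, p:1→0
  Δ4: u:1→0, r:0→1
  Δ5: u:0→1, n0:1→0
  Δ6: n0:0→1, z:1→0
  Δ7: z:0→1
  (7Δ to stable)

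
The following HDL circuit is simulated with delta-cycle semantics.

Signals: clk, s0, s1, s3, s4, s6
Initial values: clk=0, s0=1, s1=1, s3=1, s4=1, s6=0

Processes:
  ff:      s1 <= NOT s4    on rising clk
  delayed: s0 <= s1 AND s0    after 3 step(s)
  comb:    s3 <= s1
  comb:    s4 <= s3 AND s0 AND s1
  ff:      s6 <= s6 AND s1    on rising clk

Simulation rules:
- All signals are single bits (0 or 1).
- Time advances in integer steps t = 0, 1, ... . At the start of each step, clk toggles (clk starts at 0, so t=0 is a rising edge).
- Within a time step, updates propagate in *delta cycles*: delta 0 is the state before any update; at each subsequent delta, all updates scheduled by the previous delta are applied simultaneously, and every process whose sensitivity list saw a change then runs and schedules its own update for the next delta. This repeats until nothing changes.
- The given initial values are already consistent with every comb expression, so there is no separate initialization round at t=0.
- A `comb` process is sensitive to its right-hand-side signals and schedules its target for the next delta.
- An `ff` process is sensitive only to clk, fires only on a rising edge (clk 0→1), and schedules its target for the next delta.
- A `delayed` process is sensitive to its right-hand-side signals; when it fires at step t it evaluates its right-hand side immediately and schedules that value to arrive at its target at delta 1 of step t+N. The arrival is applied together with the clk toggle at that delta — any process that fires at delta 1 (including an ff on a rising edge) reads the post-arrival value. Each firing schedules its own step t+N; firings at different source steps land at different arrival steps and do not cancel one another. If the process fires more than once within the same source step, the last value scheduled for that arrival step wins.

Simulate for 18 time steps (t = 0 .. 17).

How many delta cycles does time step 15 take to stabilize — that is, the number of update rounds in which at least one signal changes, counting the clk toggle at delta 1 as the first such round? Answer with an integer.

2

t0.Δ0 s3=1 s0=1 s4=1 s1=1 clk=0 s6=0
t0.Δ1 s3=1 s0=1 s4=1 s1=1 clk=1 s6=0
t0.Δ2 s3=1 s0=1 s4=1 s1=0 clk=1 s6=0
t0.Δ3 s3=0 s0=1 s4=0 s1=0 clk=1 s6=0
t1.Δ0 s3=0 s0=1 s4=0 s1=0 clk=1 s6=0
t1.Δ1 s3=0 s0=1 s4=0 s1=0 clk=0 s6=0
t2.Δ0 s3=0 s0=1 s4=0 s1=0 clk=0 s6=0
t2.Δ1 s3=0 s0=1 s4=0 s1=0 clk=1 s6=0
t2.Δ2 s3=0 s0=1 s4=0 s1=1 clk=1 s6=0
t2.Δ3 s3=1 s0=1 s4=0 s1=1 clk=1 s6=0
t2.Δ4 s3=1 s0=1 s4=1 s1=1 clk=1 s6=0
t3.Δ0 s3=1 s0=1 s4=1 s1=1 clk=1 s6=0
t3.Δ1 s3=1 s0=0 s4=1 s1=1 clk=0 s6=0
t3.Δ2 s3=1 s0=0 s4=0 s1=1 clk=0 s6=0
t4.Δ0 s3=1 s0=0 s4=0 s1=1 clk=0 s6=0
t4.Δ1 s3=1 s0=0 s4=0 s1=1 clk=1 s6=0
t5.Δ0 s3=1 s0=0 s4=0 s1=1 clk=1 s6=0
t5.Δ1 s3=1 s0=1 s4=0 s1=1 clk=0 s6=0
t5.Δ2 s3=1 s0=1 s4=1 s1=1 clk=0 s6=0
t6.Δ0 s3=1 s0=1 s4=1 s1=1 clk=0 s6=0
t6.Δ1 s3=1 s0=0 s4=1 s1=1 clk=1 s6=0
t6.Δ2 s3=1 s0=0 s4=0 s1=0 clk=1 s6=0
t6.Δ3 s3=0 s0=0 s4=0 s1=0 clk=1 s6=0
t7.Δ0 s3=0 s0=0 s4=0 s1=0 clk=1 s6=0
t7.Δ1 s3=0 s0=0 s4=0 s1=0 clk=0 s6=0
t8.Δ0 s3=0 s0=0 s4=0 s1=0 clk=0 s6=0
t8.Δ1 s3=0 s0=1 s4=0 s1=0 clk=1 s6=0
t8.Δ2 s3=0 s0=1 s4=0 s1=1 clk=1 s6=0
t8.Δ3 s3=1 s0=1 s4=0 s1=1 clk=1 s6=0
t8.Δ4 s3=1 s0=1 s4=1 s1=1 clk=1 s6=0
t9.Δ0 s3=1 s0=1 s4=1 s1=1 clk=1 s6=0
t9.Δ1 s3=1 s0=0 s4=1 s1=1 clk=0 s6=0
t9.Δ2 s3=1 s0=0 s4=0 s1=1 clk=0 s6=0
t10.Δ0 s3=1 s0=0 s4=0 s1=1 clk=0 s6=0
t10.Δ1 s3=1 s0=0 s4=0 s1=1 clk=1 s6=0
t11.Δ0 s3=1 s0=0 s4=0 s1=1 clk=1 s6=0
t11.Δ1 s3=1 s0=1 s4=0 s1=1 clk=0 s6=0
t11.Δ2 s3=1 s0=1 s4=1 s1=1 clk=0 s6=0
t12.Δ0 s3=1 s0=1 s4=1 s1=1 clk=0 s6=0
t12.Δ1 s3=1 s0=0 s4=1 s1=1 clk=1 s6=0
t12.Δ2 s3=1 s0=0 s4=0 s1=0 clk=1 s6=0
t12.Δ3 s3=0 s0=0 s4=0 s1=0 clk=1 s6=0
t13.Δ0 s3=0 s0=0 s4=0 s1=0 clk=1 s6=0
t13.Δ1 s3=0 s0=0 s4=0 s1=0 clk=0 s6=0
t14.Δ0 s3=0 s0=0 s4=0 s1=0 clk=0 s6=0
t14.Δ1 s3=0 s0=1 s4=0 s1=0 clk=1 s6=0
t14.Δ2 s3=0 s0=1 s4=0 s1=1 clk=1 s6=0
t14.Δ3 s3=1 s0=1 s4=0 s1=1 clk=1 s6=0
t14.Δ4 s3=1 s0=1 s4=1 s1=1 clk=1 s6=0
t15.Δ0 s3=1 s0=1 s4=1 s1=1 clk=1 s6=0
t15.Δ1 s3=1 s0=0 s4=1 s1=1 clk=0 s6=0
t15.Δ2 s3=1 s0=0 s4=0 s1=1 clk=0 s6=0
t16.Δ0 s3=1 s0=0 s4=0 s1=1 clk=0 s6=0
t16.Δ1 s3=1 s0=0 s4=0 s1=1 clk=1 s6=0
t17.Δ0 s3=1 s0=0 s4=0 s1=1 clk=1 s6=0
t17.Δ1 s3=1 s0=1 s4=0 s1=1 clk=0 s6=0
t17.Δ2 s3=1 s0=1 s4=1 s1=1 clk=0 s6=0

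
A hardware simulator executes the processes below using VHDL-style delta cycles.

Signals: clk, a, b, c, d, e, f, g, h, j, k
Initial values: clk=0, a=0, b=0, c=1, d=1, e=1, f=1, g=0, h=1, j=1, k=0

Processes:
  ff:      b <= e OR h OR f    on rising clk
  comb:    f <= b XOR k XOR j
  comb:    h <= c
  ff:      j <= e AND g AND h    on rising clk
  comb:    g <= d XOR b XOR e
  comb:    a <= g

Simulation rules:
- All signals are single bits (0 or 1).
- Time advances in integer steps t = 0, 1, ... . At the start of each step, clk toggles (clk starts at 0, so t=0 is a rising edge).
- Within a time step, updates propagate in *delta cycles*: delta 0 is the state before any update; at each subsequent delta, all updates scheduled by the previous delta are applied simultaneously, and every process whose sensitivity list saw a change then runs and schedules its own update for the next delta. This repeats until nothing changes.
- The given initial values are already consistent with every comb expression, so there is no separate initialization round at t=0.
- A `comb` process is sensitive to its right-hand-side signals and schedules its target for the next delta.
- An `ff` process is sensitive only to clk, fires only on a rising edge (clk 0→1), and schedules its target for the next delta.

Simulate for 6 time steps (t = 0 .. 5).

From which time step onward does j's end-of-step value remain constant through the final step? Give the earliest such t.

t0.Δ0 b=0 k=0 e=1 clk=0 f=1 h=1 d=1 a=0 c=1 j=1 g=0
t0.Δ1 b=0 k=0 e=1 clk=1 f=1 h=1 d=1 a=0 c=1 j=1 g=0
t0.Δ2 b=1 k=0 e=1 clk=1 f=1 h=1 d=1 a=0 c=1 j=0 g=0
t0.Δ3 b=1 k=0 e=1 clk=1 f=1 h=1 d=1 a=0 c=1 j=0 g=1
t0.Δ4 b=1 k=0 e=1 clk=1 f=1 h=1 d=1 a=1 c=1 j=0 g=1
t1.Δ0 b=1 k=0 e=1 clk=1 f=1 h=1 d=1 a=1 c=1 j=0 g=1
t1.Δ1 b=1 k=0 e=1 clk=0 f=1 h=1 d=1 a=1 c=1 j=0 g=1
t2.Δ0 b=1 k=0 e=1 clk=0 f=1 h=1 d=1 a=1 c=1 j=0 g=1
t2.Δ1 b=1 k=0 e=1 clk=1 f=1 h=1 d=1 a=1 c=1 j=0 g=1
t2.Δ2 b=1 k=0 e=1 clk=1 f=1 h=1 d=1 a=1 c=1 j=1 g=1
t2.Δ3 b=1 k=0 e=1 clk=1 f=0 h=1 d=1 a=1 c=1 j=1 g=1
t3.Δ0 b=1 k=0 e=1 clk=1 f=0 h=1 d=1 a=1 c=1 j=1 g=1
t3.Δ1 b=1 k=0 e=1 clk=0 f=0 h=1 d=1 a=1 c=1 j=1 g=1
t4.Δ0 b=1 k=0 e=1 clk=0 f=0 h=1 d=1 a=1 c=1 j=1 g=1
t4.Δ1 b=1 k=0 e=1 clk=1 f=0 h=1 d=1 a=1 c=1 j=1 g=1
t5.Δ0 b=1 k=0 e=1 clk=1 f=0 h=1 d=1 a=1 c=1 j=1 g=1
t5.Δ1 b=1 k=0 e=1 clk=0 f=0 h=1 d=1 a=1 c=1 j=1 g=1

2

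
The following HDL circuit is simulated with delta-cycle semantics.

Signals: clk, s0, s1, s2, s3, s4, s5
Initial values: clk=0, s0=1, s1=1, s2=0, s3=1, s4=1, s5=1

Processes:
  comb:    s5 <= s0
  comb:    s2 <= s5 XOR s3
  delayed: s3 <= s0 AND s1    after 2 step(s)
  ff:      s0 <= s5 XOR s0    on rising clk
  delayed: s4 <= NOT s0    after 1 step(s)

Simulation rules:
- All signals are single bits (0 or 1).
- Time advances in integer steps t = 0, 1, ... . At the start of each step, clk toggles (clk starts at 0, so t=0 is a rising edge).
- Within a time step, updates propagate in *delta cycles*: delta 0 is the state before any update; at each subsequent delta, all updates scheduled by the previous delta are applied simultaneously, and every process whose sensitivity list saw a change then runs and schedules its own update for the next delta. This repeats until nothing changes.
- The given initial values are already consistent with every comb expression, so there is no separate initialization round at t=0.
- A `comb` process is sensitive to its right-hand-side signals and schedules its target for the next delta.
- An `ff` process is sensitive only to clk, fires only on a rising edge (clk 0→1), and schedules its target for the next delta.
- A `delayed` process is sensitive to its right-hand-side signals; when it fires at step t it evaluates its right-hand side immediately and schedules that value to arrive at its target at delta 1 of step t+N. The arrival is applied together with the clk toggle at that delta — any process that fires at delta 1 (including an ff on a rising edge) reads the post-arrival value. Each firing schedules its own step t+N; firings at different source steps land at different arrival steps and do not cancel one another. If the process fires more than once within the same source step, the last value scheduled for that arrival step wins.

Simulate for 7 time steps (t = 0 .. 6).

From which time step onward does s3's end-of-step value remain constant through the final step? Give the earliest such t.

t=0 Δ0: s0=1 s2=0 s3=1 clk=0 s5=1 s4=1 s1=1
  Δ1: clk:0→1
  Δ2: s0:1→0
  Δ3: s5:1→0
  Δ4: s2:0→1
  (4Δ to stable)
t=1 Δ0: s0=0 s2=1 s3=1 clk=1 s5=0 s4=1 s1=1
  Δ1: clk:1→0
  (1Δ to stable)
t=2 Δ0: s0=0 s2=1 s3=1 clk=0 s5=0 s4=1 s1=1
  Δ1: s3:1→0, clk:0→1
  Δ2: s2:1→0
  (2Δ to stable)
t=3 Δ0: s0=0 s2=0 s3=0 clk=1 s5=0 s4=1 s1=1
  Δ1: clk:1→0
  (1Δ to stable)
t=4 Δ0: s0=0 s2=0 s3=0 clk=0 s5=0 s4=1 s1=1
  Δ1: clk:0→1
  (1Δ to stable)
t=5 Δ0: s0=0 s2=0 s3=0 clk=1 s5=0 s4=1 s1=1
  Δ1: clk:1→0
  (1Δ to stable)
t=6 Δ0: s0=0 s2=0 s3=0 clk=0 s5=0 s4=1 s1=1
  Δ1: clk:0→1
  (1Δ to stable)

2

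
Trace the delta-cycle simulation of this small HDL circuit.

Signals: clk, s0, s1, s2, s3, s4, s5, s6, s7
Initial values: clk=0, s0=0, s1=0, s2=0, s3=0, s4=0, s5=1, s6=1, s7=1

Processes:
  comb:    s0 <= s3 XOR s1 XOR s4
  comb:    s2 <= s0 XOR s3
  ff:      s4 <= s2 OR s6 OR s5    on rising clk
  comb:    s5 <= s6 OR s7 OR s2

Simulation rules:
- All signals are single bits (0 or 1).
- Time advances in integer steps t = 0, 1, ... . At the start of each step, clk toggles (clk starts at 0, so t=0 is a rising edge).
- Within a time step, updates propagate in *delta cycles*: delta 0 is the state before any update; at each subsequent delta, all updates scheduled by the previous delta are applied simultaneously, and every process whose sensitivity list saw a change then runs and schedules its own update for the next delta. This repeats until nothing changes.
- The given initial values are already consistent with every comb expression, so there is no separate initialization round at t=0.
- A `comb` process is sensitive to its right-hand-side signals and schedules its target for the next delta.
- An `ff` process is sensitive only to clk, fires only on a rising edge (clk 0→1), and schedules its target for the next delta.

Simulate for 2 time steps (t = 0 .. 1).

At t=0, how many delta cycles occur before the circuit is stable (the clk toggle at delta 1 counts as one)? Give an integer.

t0.Δ0 s3=0 s4=0 clk=0 s2=0 s1=0 s5=1 s6=1 s0=0 s7=1
t0.Δ1 s3=0 s4=0 clk=1 s2=0 s1=0 s5=1 s6=1 s0=0 s7=1
t0.Δ2 s3=0 s4=1 clk=1 s2=0 s1=0 s5=1 s6=1 s0=0 s7=1
t0.Δ3 s3=0 s4=1 clk=1 s2=0 s1=0 s5=1 s6=1 s0=1 s7=1
t0.Δ4 s3=0 s4=1 clk=1 s2=1 s1=0 s5=1 s6=1 s0=1 s7=1
t1.Δ0 s3=0 s4=1 clk=1 s2=1 s1=0 s5=1 s6=1 s0=1 s7=1
t1.Δ1 s3=0 s4=1 clk=0 s2=1 s1=0 s5=1 s6=1 s0=1 s7=1

4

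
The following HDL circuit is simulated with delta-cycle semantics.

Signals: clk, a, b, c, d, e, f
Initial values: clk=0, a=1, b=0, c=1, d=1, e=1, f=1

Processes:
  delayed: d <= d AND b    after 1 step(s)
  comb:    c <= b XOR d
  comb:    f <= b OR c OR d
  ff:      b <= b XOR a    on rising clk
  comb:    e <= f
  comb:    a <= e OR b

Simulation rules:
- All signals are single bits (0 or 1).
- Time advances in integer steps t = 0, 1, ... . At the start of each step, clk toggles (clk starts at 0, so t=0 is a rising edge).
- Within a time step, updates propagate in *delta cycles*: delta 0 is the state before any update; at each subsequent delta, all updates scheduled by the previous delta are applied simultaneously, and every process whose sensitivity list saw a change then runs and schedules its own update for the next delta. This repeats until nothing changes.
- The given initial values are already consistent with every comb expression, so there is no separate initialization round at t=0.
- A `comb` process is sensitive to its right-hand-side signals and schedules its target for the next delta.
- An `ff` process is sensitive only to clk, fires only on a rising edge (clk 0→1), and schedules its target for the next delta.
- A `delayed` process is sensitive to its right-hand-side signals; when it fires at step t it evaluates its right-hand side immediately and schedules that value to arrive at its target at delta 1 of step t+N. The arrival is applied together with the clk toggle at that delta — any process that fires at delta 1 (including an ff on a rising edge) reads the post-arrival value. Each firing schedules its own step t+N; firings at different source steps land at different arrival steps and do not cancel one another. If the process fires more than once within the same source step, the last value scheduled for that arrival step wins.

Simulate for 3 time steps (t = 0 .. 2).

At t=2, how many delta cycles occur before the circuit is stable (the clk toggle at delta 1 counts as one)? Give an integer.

t0.Δ0 e=1 c=1 a=1 f=1 b=0 d=1 clk=0
t0.Δ1 e=1 c=1 a=1 f=1 b=0 d=1 clk=1
t0.Δ2 e=1 c=1 a=1 f=1 b=1 d=1 clk=1
t0.Δ3 e=1 c=0 a=1 f=1 b=1 d=1 clk=1
t1.Δ0 e=1 c=0 a=1 f=1 b=1 d=1 clk=1
t1.Δ1 e=1 c=0 a=1 f=1 b=1 d=1 clk=0
t2.Δ0 e=1 c=0 a=1 f=1 b=1 d=1 clk=0
t2.Δ1 e=1 c=0 a=1 f=1 b=1 d=1 clk=1
t2.Δ2 e=1 c=0 a=1 f=1 b=0 d=1 clk=1
t2.Δ3 e=1 c=1 a=1 f=1 b=0 d=1 clk=1

3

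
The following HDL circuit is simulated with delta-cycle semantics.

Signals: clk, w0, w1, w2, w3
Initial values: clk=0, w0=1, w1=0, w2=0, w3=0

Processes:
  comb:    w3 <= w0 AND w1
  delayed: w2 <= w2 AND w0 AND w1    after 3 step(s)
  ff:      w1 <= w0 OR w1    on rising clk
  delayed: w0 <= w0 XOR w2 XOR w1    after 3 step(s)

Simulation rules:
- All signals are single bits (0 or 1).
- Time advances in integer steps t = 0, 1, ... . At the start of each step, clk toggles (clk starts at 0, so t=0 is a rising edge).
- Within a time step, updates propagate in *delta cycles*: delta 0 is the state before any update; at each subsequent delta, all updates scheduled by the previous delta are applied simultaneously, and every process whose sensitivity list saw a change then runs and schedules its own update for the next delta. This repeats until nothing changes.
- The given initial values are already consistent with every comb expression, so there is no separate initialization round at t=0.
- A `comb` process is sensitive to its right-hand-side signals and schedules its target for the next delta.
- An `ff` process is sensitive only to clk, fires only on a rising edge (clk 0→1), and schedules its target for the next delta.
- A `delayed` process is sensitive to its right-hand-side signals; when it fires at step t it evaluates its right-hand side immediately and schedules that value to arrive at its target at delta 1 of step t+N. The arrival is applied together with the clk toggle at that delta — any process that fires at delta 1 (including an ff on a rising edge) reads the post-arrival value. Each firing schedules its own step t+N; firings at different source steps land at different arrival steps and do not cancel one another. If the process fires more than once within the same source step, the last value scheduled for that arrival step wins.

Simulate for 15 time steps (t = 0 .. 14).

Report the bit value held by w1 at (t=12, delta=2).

t0.Δ0 w0=1 w2=0 w1=0 w3=0 clk=0
t0.Δ1 w0=1 w2=0 w1=0 w3=0 clk=1
t0.Δ2 w0=1 w2=0 w1=1 w3=0 clk=1
t0.Δ3 w0=1 w2=0 w1=1 w3=1 clk=1
t1.Δ0 w0=1 w2=0 w1=1 w3=1 clk=1
t1.Δ1 w0=1 w2=0 w1=1 w3=1 clk=0
t2.Δ0 w0=1 w2=0 w1=1 w3=1 clk=0
t2.Δ1 w0=1 w2=0 w1=1 w3=1 clk=1
t3.Δ0 w0=1 w2=0 w1=1 w3=1 clk=1
t3.Δ1 w0=0 w2=0 w1=1 w3=1 clk=0
t3.Δ2 w0=0 w2=0 w1=1 w3=0 clk=0
t4.Δ0 w0=0 w2=0 w1=1 w3=0 clk=0
t4.Δ1 w0=0 w2=0 w1=1 w3=0 clk=1
t5.Δ0 w0=0 w2=0 w1=1 w3=0 clk=1
t5.Δ1 w0=0 w2=0 w1=1 w3=0 clk=0
t6.Δ0 w0=0 w2=0 w1=1 w3=0 clk=0
t6.Δ1 w0=1 w2=0 w1=1 w3=0 clk=1
t6.Δ2 w0=1 w2=0 w1=1 w3=1 clk=1
t7.Δ0 w0=1 w2=0 w1=1 w3=1 clk=1
t7.Δ1 w0=1 w2=0 w1=1 w3=1 clk=0
t8.Δ0 w0=1 w2=0 w1=1 w3=1 clk=0
t8.Δ1 w0=1 w2=0 w1=1 w3=1 clk=1
t9.Δ0 w0=1 w2=0 w1=1 w3=1 clk=1
t9.Δ1 w0=0 w2=0 w1=1 w3=1 clk=0
t9.Δ2 w0=0 w2=0 w1=1 w3=0 clk=0
t10.Δ0 w0=0 w2=0 w1=1 w3=0 clk=0
t10.Δ1 w0=0 w2=0 w1=1 w3=0 clk=1
t11.Δ0 w0=0 w2=0 w1=1 w3=0 clk=1
t11.Δ1 w0=0 w2=0 w1=1 w3=0 clk=0
t12.Δ0 w0=0 w2=0 w1=1 w3=0 clk=0
t12.Δ1 w0=1 w2=0 w1=1 w3=0 clk=1
t12.Δ2 w0=1 w2=0 w1=1 w3=1 clk=1
t13.Δ0 w0=1 w2=0 w1=1 w3=1 clk=1
t13.Δ1 w0=1 w2=0 w1=1 w3=1 clk=0
t14.Δ0 w0=1 w2=0 w1=1 w3=1 clk=0
t14.Δ1 w0=1 w2=0 w1=1 w3=1 clk=1

1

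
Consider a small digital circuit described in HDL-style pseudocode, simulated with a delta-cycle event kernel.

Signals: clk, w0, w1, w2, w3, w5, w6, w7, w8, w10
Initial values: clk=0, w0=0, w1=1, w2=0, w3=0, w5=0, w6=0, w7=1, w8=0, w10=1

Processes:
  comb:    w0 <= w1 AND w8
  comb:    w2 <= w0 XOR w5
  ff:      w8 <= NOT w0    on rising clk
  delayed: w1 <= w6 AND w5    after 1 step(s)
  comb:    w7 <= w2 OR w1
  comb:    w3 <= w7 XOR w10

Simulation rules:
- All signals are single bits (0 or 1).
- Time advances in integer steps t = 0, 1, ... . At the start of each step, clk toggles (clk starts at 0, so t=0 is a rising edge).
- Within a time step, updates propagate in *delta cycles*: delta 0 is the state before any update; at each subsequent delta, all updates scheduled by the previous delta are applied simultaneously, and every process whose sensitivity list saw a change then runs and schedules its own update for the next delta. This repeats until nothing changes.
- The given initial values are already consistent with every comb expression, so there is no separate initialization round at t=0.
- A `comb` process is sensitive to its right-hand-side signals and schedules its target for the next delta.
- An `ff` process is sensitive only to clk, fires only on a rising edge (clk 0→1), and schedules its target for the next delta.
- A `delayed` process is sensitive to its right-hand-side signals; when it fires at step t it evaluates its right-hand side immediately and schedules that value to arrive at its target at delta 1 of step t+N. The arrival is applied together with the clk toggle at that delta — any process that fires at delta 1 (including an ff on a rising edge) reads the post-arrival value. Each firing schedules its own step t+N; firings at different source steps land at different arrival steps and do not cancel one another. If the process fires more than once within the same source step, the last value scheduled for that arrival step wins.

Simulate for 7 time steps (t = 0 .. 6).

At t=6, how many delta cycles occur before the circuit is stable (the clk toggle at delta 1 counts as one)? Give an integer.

4

t0.Δ0 w0=0 clk=0 w3=0 w5=0 w10=1 w8=0 w7=1 w1=1 w6=0 w2=0
t0.Δ1 w0=0 clk=1 w3=0 w5=0 w10=1 w8=0 w7=1 w1=1 w6=0 w2=0
t0.Δ2 w0=0 clk=1 w3=0 w5=0 w10=1 w8=1 w7=1 w1=1 w6=0 w2=0
t0.Δ3 w0=1 clk=1 w3=0 w5=0 w10=1 w8=1 w7=1 w1=1 w6=0 w2=0
t0.Δ4 w0=1 clk=1 w3=0 w5=0 w10=1 w8=1 w7=1 w1=1 w6=0 w2=1
t1.Δ0 w0=1 clk=1 w3=0 w5=0 w10=1 w8=1 w7=1 w1=1 w6=0 w2=1
t1.Δ1 w0=1 clk=0 w3=0 w5=0 w10=1 w8=1 w7=1 w1=1 w6=0 w2=1
t2.Δ0 w0=1 clk=0 w3=0 w5=0 w10=1 w8=1 w7=1 w1=1 w6=0 w2=1
t2.Δ1 w0=1 clk=1 w3=0 w5=0 w10=1 w8=1 w7=1 w1=1 w6=0 w2=1
t2.Δ2 w0=1 clk=1 w3=0 w5=0 w10=1 w8=0 w7=1 w1=1 w6=0 w2=1
t2.Δ3 w0=0 clk=1 w3=0 w5=0 w10=1 w8=0 w7=1 w1=1 w6=0 w2=1
t2.Δ4 w0=0 clk=1 w3=0 w5=0 w10=1 w8=0 w7=1 w1=1 w6=0 w2=0
t3.Δ0 w0=0 clk=1 w3=0 w5=0 w10=1 w8=0 w7=1 w1=1 w6=0 w2=0
t3.Δ1 w0=0 clk=0 w3=0 w5=0 w10=1 w8=0 w7=1 w1=1 w6=0 w2=0
t4.Δ0 w0=0 clk=0 w3=0 w5=0 w10=1 w8=0 w7=1 w1=1 w6=0 w2=0
t4.Δ1 w0=0 clk=1 w3=0 w5=0 w10=1 w8=0 w7=1 w1=1 w6=0 w2=0
t4.Δ2 w0=0 clk=1 w3=0 w5=0 w10=1 w8=1 w7=1 w1=1 w6=0 w2=0
t4.Δ3 w0=1 clk=1 w3=0 w5=0 w10=1 w8=1 w7=1 w1=1 w6=0 w2=0
t4.Δ4 w0=1 clk=1 w3=0 w5=0 w10=1 w8=1 w7=1 w1=1 w6=0 w2=1
t5.Δ0 w0=1 clk=1 w3=0 w5=0 w10=1 w8=1 w7=1 w1=1 w6=0 w2=1
t5.Δ1 w0=1 clk=0 w3=0 w5=0 w10=1 w8=1 w7=1 w1=1 w6=0 w2=1
t6.Δ0 w0=1 clk=0 w3=0 w5=0 w10=1 w8=1 w7=1 w1=1 w6=0 w2=1
t6.Δ1 w0=1 clk=1 w3=0 w5=0 w10=1 w8=1 w7=1 w1=1 w6=0 w2=1
t6.Δ2 w0=1 clk=1 w3=0 w5=0 w10=1 w8=0 w7=1 w1=1 w6=0 w2=1
t6.Δ3 w0=0 clk=1 w3=0 w5=0 w10=1 w8=0 w7=1 w1=1 w6=0 w2=1
t6.Δ4 w0=0 clk=1 w3=0 w5=0 w10=1 w8=0 w7=1 w1=1 w6=0 w2=0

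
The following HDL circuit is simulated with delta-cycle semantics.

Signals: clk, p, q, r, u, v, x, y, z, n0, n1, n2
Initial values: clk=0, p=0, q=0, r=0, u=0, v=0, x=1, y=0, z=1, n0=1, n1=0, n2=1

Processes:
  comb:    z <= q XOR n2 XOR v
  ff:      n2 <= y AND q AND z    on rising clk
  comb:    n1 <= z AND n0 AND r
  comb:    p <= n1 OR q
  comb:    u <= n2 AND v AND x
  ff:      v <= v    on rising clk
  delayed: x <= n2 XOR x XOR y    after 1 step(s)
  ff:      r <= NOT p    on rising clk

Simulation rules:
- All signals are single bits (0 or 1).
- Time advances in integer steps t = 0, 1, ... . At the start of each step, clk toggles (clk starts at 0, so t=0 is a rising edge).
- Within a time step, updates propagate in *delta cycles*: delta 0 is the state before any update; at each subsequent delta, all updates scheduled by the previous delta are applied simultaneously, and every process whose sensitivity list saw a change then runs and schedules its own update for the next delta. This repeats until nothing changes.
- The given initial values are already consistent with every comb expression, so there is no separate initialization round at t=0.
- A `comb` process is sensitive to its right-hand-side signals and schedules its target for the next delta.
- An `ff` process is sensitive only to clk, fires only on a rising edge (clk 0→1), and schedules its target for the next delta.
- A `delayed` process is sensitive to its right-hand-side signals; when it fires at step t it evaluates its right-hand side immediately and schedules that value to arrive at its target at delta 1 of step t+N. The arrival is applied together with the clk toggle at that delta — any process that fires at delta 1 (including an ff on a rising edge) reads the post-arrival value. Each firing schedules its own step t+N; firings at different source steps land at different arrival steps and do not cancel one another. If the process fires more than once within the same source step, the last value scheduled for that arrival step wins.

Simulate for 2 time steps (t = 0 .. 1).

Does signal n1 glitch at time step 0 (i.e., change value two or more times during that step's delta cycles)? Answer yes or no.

yes

t0.Δ0 u=0 p=0 x=1 v=0 n0=1 z=1 r=0 clk=0 n1=0 n2=1 y=0 q=0
t0.Δ1 u=0 p=0 x=1 v=0 n0=1 z=1 r=0 clk=1 n1=0 n2=1 y=0 q=0
t0.Δ2 u=0 p=0 x=1 v=0 n0=1 z=1 r=1 clk=1 n1=0 n2=0 y=0 q=0
t0.Δ3 u=0 p=0 x=1 v=0 n0=1 z=0 r=1 clk=1 n1=1 n2=0 y=0 q=0
t0.Δ4 u=0 p=1 x=1 v=0 n0=1 z=0 r=1 clk=1 n1=0 n2=0 y=0 q=0
t0.Δ5 u=0 p=0 x=1 v=0 n0=1 z=0 r=1 clk=1 n1=0 n2=0 y=0 q=0
t1.Δ0 u=0 p=0 x=1 v=0 n0=1 z=0 r=1 clk=1 n1=0 n2=0 y=0 q=0
t1.Δ1 u=0 p=0 x=1 v=0 n0=1 z=0 r=1 clk=0 n1=0 n2=0 y=0 q=0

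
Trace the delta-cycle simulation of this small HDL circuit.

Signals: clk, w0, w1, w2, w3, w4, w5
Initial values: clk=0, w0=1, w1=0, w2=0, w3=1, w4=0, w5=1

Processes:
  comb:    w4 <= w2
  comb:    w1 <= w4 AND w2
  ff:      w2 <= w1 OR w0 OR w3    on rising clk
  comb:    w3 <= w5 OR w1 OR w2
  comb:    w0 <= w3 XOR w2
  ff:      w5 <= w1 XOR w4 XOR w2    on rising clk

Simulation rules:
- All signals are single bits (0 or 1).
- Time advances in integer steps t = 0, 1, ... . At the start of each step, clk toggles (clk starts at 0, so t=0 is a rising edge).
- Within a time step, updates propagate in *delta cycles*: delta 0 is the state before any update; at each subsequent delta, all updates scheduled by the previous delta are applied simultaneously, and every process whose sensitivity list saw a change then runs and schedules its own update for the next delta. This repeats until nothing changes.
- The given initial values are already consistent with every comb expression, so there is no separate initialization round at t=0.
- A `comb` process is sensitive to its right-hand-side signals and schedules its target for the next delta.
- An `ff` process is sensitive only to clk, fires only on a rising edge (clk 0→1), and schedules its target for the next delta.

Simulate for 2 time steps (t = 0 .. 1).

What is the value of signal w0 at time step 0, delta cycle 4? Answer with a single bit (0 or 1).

t=0 Δ0: w0=1 w3=1 w2=0 clk=0 w1=0 w4=0 w5=1
  Δ1: clk:0→1
  Δ2: w2:0→1, w5:1→0
  Δ3: w0:1→0, w4:0→1
  Δ4: w1:0→1
  (4Δ to stable)
t=1 Δ0: w0=0 w3=1 w2=1 clk=1 w1=1 w4=1 w5=0
  Δ1: clk:1→0
  (1Δ to stable)

0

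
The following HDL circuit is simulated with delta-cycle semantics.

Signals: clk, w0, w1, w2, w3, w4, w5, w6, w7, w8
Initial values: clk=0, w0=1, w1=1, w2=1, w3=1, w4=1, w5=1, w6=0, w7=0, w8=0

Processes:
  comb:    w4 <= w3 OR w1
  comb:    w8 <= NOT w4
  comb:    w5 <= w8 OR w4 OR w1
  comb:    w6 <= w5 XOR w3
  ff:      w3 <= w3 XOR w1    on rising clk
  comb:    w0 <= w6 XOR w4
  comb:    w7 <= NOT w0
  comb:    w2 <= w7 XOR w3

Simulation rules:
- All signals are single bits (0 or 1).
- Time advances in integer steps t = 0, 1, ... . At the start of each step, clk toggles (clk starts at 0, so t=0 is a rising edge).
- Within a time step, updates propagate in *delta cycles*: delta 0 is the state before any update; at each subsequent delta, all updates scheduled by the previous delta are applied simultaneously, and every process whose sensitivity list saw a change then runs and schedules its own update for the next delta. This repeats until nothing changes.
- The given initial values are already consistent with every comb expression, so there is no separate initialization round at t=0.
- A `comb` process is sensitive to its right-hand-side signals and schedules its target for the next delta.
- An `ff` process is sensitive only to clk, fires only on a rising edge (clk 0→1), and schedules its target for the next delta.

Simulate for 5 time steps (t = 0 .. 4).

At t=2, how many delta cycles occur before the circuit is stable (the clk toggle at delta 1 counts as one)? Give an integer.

6

[bits: w8,w0,w6,w7,w2,w4,w1,w3,w5,clk]
t=0: Δ0=0100111110 Δ1=0100111111 Δ2=0100111011 Δ3=0110011011 Δ4=0010011011 Δ5=0011011011 Δ6=0011111011 | 6Δ
t=1: Δ0=0011111011 Δ1=0011111010 | 1Δ
t=2: Δ0=0011111010 Δ1=0011111011 Δ2=0011111111 Δ3=0001011111 Δ4=0101011111 Δ5=0100011111 Δ6=0100111111 | 6Δ
t=3: Δ0=0100111111 Δ1=0100111110 | 1Δ
t=4: Δ0=0100111110 Δ1=0100111111 Δ2=0100111011 Δ3=0110011011 Δ4=0010011011 Δ5=0011011011 Δ6=0011111011 | 6Δ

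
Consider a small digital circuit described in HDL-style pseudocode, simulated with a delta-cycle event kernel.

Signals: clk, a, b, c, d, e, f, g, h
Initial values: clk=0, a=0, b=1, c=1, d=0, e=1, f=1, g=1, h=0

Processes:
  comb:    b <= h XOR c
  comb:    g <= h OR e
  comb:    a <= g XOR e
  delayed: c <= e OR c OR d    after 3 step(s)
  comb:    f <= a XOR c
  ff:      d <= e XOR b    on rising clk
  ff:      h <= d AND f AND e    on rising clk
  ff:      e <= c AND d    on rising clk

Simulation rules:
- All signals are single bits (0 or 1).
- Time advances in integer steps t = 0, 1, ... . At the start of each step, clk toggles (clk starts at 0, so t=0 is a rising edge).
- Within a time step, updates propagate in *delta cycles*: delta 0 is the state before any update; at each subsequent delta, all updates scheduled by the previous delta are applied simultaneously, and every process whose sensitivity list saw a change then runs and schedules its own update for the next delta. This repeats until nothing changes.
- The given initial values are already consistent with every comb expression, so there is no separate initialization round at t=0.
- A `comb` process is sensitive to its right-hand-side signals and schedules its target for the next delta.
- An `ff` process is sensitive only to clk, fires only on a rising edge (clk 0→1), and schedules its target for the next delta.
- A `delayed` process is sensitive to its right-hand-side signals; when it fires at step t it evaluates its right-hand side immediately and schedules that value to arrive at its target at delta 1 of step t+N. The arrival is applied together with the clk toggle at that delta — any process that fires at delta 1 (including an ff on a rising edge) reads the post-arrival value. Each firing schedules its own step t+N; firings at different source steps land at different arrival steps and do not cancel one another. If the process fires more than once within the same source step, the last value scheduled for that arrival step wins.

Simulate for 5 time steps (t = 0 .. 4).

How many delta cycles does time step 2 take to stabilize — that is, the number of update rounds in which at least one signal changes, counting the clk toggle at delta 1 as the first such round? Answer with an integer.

t=0 Δ0: c=1 d=0 e=1 b=1 a=0 g=1 h=0 clk=0 f=1
  Δ1: clk:0→1
  Δ2: e:1→0
  Δ3: a:0→1, g:1→0
  Δ4: a:1→0, f:1→0
  Δ5: f:0→1
  (5Δ to stable)
t=1 Δ0: c=1 d=0 e=0 b=1 a=0 g=0 h=0 clk=1 f=1
  Δ1: clk:1→0
  (1Δ to stable)
t=2 Δ0: c=1 d=0 e=0 b=1 a=0 g=0 h=0 clk=0 f=1
  Δ1: clk:0→1
  Δ2: d:0→1
  (2Δ to stable)
t=3 Δ0: c=1 d=1 e=0 b=1 a=0 g=0 h=0 clk=1 f=1
  Δ1: clk:1→0
  (1Δ to stable)
t=4 Δ0: c=1 d=1 e=0 b=1 a=0 g=0 h=0 clk=0 f=1
  Δ1: clk:0→1
  Δ2: e:0→1
  Δ3: a:0→1, g:0→1
  Δ4: a:1→0, f:1→0
  Δ5: f:0→1
  (5Δ to stable)

2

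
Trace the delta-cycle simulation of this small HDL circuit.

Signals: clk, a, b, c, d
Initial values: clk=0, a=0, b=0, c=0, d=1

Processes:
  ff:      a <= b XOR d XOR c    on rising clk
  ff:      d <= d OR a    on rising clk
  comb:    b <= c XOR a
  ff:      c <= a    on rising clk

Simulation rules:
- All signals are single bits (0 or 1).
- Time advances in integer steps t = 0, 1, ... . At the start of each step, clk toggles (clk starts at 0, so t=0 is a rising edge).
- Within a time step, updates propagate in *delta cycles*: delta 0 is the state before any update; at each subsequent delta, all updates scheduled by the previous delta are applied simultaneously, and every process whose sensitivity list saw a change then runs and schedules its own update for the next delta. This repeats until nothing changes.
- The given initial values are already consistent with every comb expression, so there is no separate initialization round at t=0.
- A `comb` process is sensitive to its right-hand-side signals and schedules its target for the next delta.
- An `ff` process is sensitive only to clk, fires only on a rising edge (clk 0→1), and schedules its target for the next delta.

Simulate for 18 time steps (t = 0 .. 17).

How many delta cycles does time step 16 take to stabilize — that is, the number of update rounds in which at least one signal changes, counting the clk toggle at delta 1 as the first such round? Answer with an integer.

[bits: b,clk,d,c,a]
t=0: Δ0=00100 Δ1=01100 Δ2=01101 Δ3=11101 | 3Δ
t=1: Δ0=11101 Δ1=10101 | 1Δ
t=2: Δ0=10101 Δ1=11101 Δ2=11110 | 2Δ
t=3: Δ0=11110 Δ1=10110 | 1Δ
t=4: Δ0=10110 Δ1=11110 Δ2=11101 | 2Δ
t=5: Δ0=11101 Δ1=10101 | 1Δ
t=6: Δ0=10101 Δ1=11101 Δ2=11110 | 2Δ
t=7: Δ0=11110 Δ1=10110 | 1Δ
t=8: Δ0=10110 Δ1=11110 Δ2=11101 | 2Δ
t=9: Δ0=11101 Δ1=10101 | 1Δ
t=10: Δ0=10101 Δ1=11101 Δ2=11110 | 2Δ
t=11: Δ0=11110 Δ1=10110 | 1Δ
t=12: Δ0=10110 Δ1=11110 Δ2=11101 | 2Δ
t=13: Δ0=11101 Δ1=10101 | 1Δ
t=14: Δ0=10101 Δ1=11101 Δ2=11110 | 2Δ
t=15: Δ0=11110 Δ1=10110 | 1Δ
t=16: Δ0=10110 Δ1=11110 Δ2=11101 | 2Δ
t=17: Δ0=11101 Δ1=10101 | 1Δ

2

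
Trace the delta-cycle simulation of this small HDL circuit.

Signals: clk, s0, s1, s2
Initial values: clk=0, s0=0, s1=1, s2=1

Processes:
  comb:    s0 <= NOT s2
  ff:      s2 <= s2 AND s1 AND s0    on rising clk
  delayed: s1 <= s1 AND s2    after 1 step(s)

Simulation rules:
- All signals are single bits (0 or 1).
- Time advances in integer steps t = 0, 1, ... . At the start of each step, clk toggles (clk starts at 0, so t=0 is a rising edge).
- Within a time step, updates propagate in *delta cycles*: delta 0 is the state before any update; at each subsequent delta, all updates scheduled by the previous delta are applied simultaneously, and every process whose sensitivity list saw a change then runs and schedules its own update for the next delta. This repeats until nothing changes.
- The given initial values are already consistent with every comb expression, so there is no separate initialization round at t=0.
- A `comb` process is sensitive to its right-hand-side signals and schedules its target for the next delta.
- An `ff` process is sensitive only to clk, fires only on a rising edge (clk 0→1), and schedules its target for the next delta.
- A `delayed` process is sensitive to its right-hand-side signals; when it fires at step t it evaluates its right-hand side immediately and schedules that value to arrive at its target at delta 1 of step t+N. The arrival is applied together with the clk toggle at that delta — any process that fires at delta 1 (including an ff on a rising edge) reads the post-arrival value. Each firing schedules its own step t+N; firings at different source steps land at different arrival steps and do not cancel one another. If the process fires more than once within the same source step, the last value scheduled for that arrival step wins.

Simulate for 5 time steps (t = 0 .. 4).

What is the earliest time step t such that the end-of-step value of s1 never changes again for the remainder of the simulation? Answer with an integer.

t0.Δ0 s2=1 s1=1 s0=0 clk=0
t0.Δ1 s2=1 s1=1 s0=0 clk=1
t0.Δ2 s2=0 s1=1 s0=0 clk=1
t0.Δ3 s2=0 s1=1 s0=1 clk=1
t1.Δ0 s2=0 s1=1 s0=1 clk=1
t1.Δ1 s2=0 s1=0 s0=1 clk=0
t2.Δ0 s2=0 s1=0 s0=1 clk=0
t2.Δ1 s2=0 s1=0 s0=1 clk=1
t3.Δ0 s2=0 s1=0 s0=1 clk=1
t3.Δ1 s2=0 s1=0 s0=1 clk=0
t4.Δ0 s2=0 s1=0 s0=1 clk=0
t4.Δ1 s2=0 s1=0 s0=1 clk=1

1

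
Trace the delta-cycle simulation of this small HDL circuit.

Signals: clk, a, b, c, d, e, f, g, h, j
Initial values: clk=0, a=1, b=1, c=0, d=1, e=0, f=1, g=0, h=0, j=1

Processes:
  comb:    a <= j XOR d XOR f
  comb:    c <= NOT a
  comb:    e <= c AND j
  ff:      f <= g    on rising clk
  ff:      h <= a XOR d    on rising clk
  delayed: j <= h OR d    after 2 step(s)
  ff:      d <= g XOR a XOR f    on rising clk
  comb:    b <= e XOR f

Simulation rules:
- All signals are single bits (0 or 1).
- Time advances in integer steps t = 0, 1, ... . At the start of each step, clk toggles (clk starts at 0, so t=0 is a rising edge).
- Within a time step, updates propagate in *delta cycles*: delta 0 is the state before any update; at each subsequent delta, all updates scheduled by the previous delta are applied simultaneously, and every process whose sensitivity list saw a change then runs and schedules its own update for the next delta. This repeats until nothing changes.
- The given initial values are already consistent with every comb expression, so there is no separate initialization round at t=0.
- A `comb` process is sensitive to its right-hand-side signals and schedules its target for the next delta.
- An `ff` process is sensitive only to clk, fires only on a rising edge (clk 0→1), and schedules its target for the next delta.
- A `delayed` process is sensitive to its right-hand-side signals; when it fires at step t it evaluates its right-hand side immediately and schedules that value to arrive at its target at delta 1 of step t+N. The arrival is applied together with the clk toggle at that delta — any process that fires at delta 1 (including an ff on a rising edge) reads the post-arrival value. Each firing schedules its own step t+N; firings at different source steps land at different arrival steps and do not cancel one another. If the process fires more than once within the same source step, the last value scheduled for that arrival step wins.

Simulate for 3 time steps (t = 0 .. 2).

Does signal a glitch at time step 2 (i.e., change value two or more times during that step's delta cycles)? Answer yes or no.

t0.Δ0 h=0 e=0 f=1 b=1 j=1 d=1 g=0 clk=0 a=1 c=0
t0.Δ1 h=0 e=0 f=1 b=1 j=1 d=1 g=0 clk=1 a=1 c=0
t0.Δ2 h=0 e=0 f=0 b=1 j=1 d=0 g=0 clk=1 a=1 c=0
t0.Δ3 h=0 e=0 f=0 b=0 j=1 d=0 g=0 clk=1 a=1 c=0
t1.Δ0 h=0 e=0 f=0 b=0 j=1 d=0 g=0 clk=1 a=1 c=0
t1.Δ1 h=0 e=0 f=0 b=0 j=1 d=0 g=0 clk=0 a=1 c=0
t2.Δ0 h=0 e=0 f=0 b=0 j=1 d=0 g=0 clk=0 a=1 c=0
t2.Δ1 h=0 e=0 f=0 b=0 j=0 d=0 g=0 clk=1 a=1 c=0
t2.Δ2 h=1 e=0 f=0 b=0 j=0 d=1 g=0 clk=1 a=0 c=0
t2.Δ3 h=1 e=0 f=0 b=0 j=0 d=1 g=0 clk=1 a=1 c=1
t2.Δ4 h=1 e=0 f=0 b=0 j=0 d=1 g=0 clk=1 a=1 c=0

yes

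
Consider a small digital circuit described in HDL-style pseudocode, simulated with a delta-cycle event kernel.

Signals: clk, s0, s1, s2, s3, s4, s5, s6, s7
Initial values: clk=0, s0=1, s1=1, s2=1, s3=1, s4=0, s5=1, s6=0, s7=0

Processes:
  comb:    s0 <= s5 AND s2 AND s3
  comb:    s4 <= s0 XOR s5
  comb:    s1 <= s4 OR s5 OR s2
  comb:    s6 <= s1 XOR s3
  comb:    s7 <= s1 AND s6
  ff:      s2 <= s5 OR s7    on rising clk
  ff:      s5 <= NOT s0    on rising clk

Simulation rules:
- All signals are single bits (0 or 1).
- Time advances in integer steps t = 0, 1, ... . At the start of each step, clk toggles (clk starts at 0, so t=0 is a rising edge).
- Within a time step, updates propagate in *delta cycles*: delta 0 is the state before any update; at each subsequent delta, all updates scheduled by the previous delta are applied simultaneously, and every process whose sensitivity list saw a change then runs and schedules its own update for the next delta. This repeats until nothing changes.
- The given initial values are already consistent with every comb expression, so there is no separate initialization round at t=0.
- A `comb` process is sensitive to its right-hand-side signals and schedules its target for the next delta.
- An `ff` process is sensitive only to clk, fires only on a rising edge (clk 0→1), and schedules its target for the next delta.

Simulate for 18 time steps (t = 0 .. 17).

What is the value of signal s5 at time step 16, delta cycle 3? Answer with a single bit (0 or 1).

[bits: clk,s3,s6,s4,s0,s1,s5,s2,s7]
t=0: Δ0=010011110 Δ1=110011110 Δ2=110011010 Δ3=110101010 Δ4=110001010 | 4Δ
t=1: Δ0=110001010 Δ1=010001010 | 1Δ
t=2: Δ0=010001010 Δ1=110001010 Δ2=110001100 Δ3=110101100 | 3Δ
t=3: Δ0=110101100 Δ1=010101100 | 1Δ
t=4: Δ0=010101100 Δ1=110101100 Δ2=110101110 Δ3=110111110 Δ4=110011110 | 4Δ
t=5: Δ0=110011110 Δ1=010011110 | 1Δ
t=6: Δ0=010011110 Δ1=110011110 Δ2=110011010 Δ3=110101010 Δ4=110001010 | 4Δ
t=7: Δ0=110001010 Δ1=010001010 | 1Δ
t=8: Δ0=010001010 Δ1=110001010 Δ2=110001100 Δ3=110101100 | 3Δ
t=9: Δ0=110101100 Δ1=010101100 | 1Δ
t=10: Δ0=010101100 Δ1=110101100 Δ2=110101110 Δ3=110111110 Δ4=110011110 | 4Δ
t=11: Δ0=110011110 Δ1=010011110 | 1Δ
t=12: Δ0=010011110 Δ1=110011110 Δ2=110011010 Δ3=110101010 Δ4=110001010 | 4Δ
t=13: Δ0=110001010 Δ1=010001010 | 1Δ
t=14: Δ0=010001010 Δ1=110001010 Δ2=110001100 Δ3=110101100 | 3Δ
t=15: Δ0=110101100 Δ1=010101100 | 1Δ
t=16: Δ0=010101100 Δ1=110101100 Δ2=110101110 Δ3=110111110 Δ4=110011110 | 4Δ
t=17: Δ0=110011110 Δ1=010011110 | 1Δ

1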